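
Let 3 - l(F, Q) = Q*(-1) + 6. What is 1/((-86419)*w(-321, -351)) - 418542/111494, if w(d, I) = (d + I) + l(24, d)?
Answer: -18012650531057/4798329593028 ≈ -3.7539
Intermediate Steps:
l(F, Q) = -3 + Q (l(F, Q) = 3 - (Q*(-1) + 6) = 3 - (-Q + 6) = 3 - (6 - Q) = 3 + (-6 + Q) = -3 + Q)
w(d, I) = -3 + I + 2*d (w(d, I) = (d + I) + (-3 + d) = (I + d) + (-3 + d) = -3 + I + 2*d)
1/((-86419)*w(-321, -351)) - 418542/111494 = 1/((-86419)*(-3 - 351 + 2*(-321))) - 418542/111494 = -1/(86419*(-3 - 351 - 642)) - 418542*1/111494 = -1/86419/(-996) - 209271/55747 = -1/86419*(-1/996) - 209271/55747 = 1/86073324 - 209271/55747 = -18012650531057/4798329593028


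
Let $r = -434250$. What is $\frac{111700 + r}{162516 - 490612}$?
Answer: $\frac{161275}{164048} \approx 0.9831$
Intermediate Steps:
$\frac{111700 + r}{162516 - 490612} = \frac{111700 - 434250}{162516 - 490612} = - \frac{322550}{-328096} = \left(-322550\right) \left(- \frac{1}{328096}\right) = \frac{161275}{164048}$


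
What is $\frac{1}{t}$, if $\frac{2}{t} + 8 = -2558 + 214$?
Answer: $-1176$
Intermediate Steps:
$t = - \frac{1}{1176}$ ($t = \frac{2}{-8 + \left(-2558 + 214\right)} = \frac{2}{-8 - 2344} = \frac{2}{-2352} = 2 \left(- \frac{1}{2352}\right) = - \frac{1}{1176} \approx -0.00085034$)
$\frac{1}{t} = \frac{1}{- \frac{1}{1176}} = -1176$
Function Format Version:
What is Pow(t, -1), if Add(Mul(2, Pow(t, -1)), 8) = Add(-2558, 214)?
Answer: -1176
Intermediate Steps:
t = Rational(-1, 1176) (t = Mul(2, Pow(Add(-8, Add(-2558, 214)), -1)) = Mul(2, Pow(Add(-8, -2344), -1)) = Mul(2, Pow(-2352, -1)) = Mul(2, Rational(-1, 2352)) = Rational(-1, 1176) ≈ -0.00085034)
Pow(t, -1) = Pow(Rational(-1, 1176), -1) = -1176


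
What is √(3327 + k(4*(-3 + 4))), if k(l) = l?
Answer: √3331 ≈ 57.715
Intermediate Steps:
√(3327 + k(4*(-3 + 4))) = √(3327 + 4*(-3 + 4)) = √(3327 + 4*1) = √(3327 + 4) = √3331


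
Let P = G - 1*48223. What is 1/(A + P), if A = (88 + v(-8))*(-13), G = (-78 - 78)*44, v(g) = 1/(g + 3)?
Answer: -5/281142 ≈ -1.7785e-5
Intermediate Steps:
v(g) = 1/(3 + g)
G = -6864 (G = -156*44 = -6864)
A = -5707/5 (A = (88 + 1/(3 - 8))*(-13) = (88 + 1/(-5))*(-13) = (88 - ⅕)*(-13) = (439/5)*(-13) = -5707/5 ≈ -1141.4)
P = -55087 (P = -6864 - 1*48223 = -6864 - 48223 = -55087)
1/(A + P) = 1/(-5707/5 - 55087) = 1/(-281142/5) = -5/281142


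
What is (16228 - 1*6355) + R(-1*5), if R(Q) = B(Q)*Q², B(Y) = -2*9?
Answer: 9423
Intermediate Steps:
B(Y) = -18
R(Q) = -18*Q²
(16228 - 1*6355) + R(-1*5) = (16228 - 1*6355) - 18*(-1*5)² = (16228 - 6355) - 18*(-5)² = 9873 - 18*25 = 9873 - 450 = 9423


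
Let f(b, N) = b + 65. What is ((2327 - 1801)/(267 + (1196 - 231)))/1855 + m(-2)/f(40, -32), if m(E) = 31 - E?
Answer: 359391/1142680 ≈ 0.31452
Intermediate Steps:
f(b, N) = 65 + b
((2327 - 1801)/(267 + (1196 - 231)))/1855 + m(-2)/f(40, -32) = ((2327 - 1801)/(267 + (1196 - 231)))/1855 + (31 - 1*(-2))/(65 + 40) = (526/(267 + 965))*(1/1855) + (31 + 2)/105 = (526/1232)*(1/1855) + 33*(1/105) = (526*(1/1232))*(1/1855) + 11/35 = (263/616)*(1/1855) + 11/35 = 263/1142680 + 11/35 = 359391/1142680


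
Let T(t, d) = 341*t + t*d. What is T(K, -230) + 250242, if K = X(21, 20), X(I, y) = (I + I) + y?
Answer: 257124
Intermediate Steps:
X(I, y) = y + 2*I (X(I, y) = 2*I + y = y + 2*I)
K = 62 (K = 20 + 2*21 = 20 + 42 = 62)
T(t, d) = 341*t + d*t
T(K, -230) + 250242 = 62*(341 - 230) + 250242 = 62*111 + 250242 = 6882 + 250242 = 257124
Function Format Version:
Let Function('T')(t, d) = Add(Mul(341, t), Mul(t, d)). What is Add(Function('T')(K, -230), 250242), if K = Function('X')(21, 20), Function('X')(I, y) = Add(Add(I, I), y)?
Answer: 257124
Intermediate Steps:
Function('X')(I, y) = Add(y, Mul(2, I)) (Function('X')(I, y) = Add(Mul(2, I), y) = Add(y, Mul(2, I)))
K = 62 (K = Add(20, Mul(2, 21)) = Add(20, 42) = 62)
Function('T')(t, d) = Add(Mul(341, t), Mul(d, t))
Add(Function('T')(K, -230), 250242) = Add(Mul(62, Add(341, -230)), 250242) = Add(Mul(62, 111), 250242) = Add(6882, 250242) = 257124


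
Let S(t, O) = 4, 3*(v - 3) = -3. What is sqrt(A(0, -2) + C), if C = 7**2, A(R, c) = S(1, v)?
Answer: sqrt(53) ≈ 7.2801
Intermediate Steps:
v = 2 (v = 3 + (1/3)*(-3) = 3 - 1 = 2)
A(R, c) = 4
C = 49
sqrt(A(0, -2) + C) = sqrt(4 + 49) = sqrt(53)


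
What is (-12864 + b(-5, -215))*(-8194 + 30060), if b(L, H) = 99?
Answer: -279119490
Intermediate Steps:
(-12864 + b(-5, -215))*(-8194 + 30060) = (-12864 + 99)*(-8194 + 30060) = -12765*21866 = -279119490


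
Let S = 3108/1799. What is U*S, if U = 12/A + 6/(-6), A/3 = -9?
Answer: -1924/771 ≈ -2.4955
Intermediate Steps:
A = -27 (A = 3*(-9) = -27)
U = -13/9 (U = 12/(-27) + 6/(-6) = 12*(-1/27) + 6*(-⅙) = -4/9 - 1 = -13/9 ≈ -1.4444)
S = 444/257 (S = 3108*(1/1799) = 444/257 ≈ 1.7276)
U*S = -13/9*444/257 = -1924/771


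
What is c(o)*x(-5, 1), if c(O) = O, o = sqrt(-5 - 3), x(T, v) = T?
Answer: -10*I*sqrt(2) ≈ -14.142*I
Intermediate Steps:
o = 2*I*sqrt(2) (o = sqrt(-8) = 2*I*sqrt(2) ≈ 2.8284*I)
c(o)*x(-5, 1) = (2*I*sqrt(2))*(-5) = -10*I*sqrt(2)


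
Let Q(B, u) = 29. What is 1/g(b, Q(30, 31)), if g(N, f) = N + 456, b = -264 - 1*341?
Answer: -1/149 ≈ -0.0067114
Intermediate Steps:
b = -605 (b = -264 - 341 = -605)
g(N, f) = 456 + N
1/g(b, Q(30, 31)) = 1/(456 - 605) = 1/(-149) = -1/149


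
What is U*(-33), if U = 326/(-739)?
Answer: 10758/739 ≈ 14.558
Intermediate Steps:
U = -326/739 (U = 326*(-1/739) = -326/739 ≈ -0.44114)
U*(-33) = -326/739*(-33) = 10758/739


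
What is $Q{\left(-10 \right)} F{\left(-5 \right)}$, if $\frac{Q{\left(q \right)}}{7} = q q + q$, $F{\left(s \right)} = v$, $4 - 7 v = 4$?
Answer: $0$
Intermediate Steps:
$v = 0$ ($v = \frac{4}{7} - \frac{4}{7} = 0$)
$F{\left(s \right)} = 0$
$Q{\left(q \right)} = 7 q + 7 q^{2}$ ($Q{\left(q \right)} = 7 \left(q q + q\right) = 7 \left(q^{2} + q\right) = 7 \left(q + q^{2}\right) = 7 q + 7 q^{2}$)
$Q{\left(-10 \right)} F{\left(-5 \right)} = 7 \left(-10\right) \left(1 - 10\right) 0 = 7 \left(-10\right) \left(-9\right) 0 = 630 \cdot 0 = 0$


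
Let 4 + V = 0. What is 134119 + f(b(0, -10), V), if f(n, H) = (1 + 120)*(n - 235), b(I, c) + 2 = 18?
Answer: 107620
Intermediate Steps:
V = -4 (V = -4 + 0 = -4)
b(I, c) = 16 (b(I, c) = -2 + 18 = 16)
f(n, H) = -28435 + 121*n (f(n, H) = 121*(-235 + n) = -28435 + 121*n)
134119 + f(b(0, -10), V) = 134119 + (-28435 + 121*16) = 134119 + (-28435 + 1936) = 134119 - 26499 = 107620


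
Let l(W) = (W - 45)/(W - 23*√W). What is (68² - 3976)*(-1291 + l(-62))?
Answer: 648*(-29693*√62 + 79935*I)/(-62*I + 23*√62) ≈ -8.3645e+5 - 342.69*I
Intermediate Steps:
l(W) = (-45 + W)/(W - 23*√W)
(68² - 3976)*(-1291 + l(-62)) = (68² - 3976)*(-1291 + (45 - 1*(-62))/(-1*(-62) + 23*√(-62))) = (4624 - 3976)*(-1291 + (45 + 62)/(62 + 23*(I*√62))) = 648*(-1291 + 107/(62 + 23*I*√62)) = -836568 + 69336/(62 + 23*I*√62)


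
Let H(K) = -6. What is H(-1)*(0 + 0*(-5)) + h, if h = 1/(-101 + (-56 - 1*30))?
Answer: -1/187 ≈ -0.0053476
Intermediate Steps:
h = -1/187 (h = 1/(-101 + (-56 - 30)) = 1/(-101 - 86) = 1/(-187) = -1/187 ≈ -0.0053476)
H(-1)*(0 + 0*(-5)) + h = -6*(0 + 0*(-5)) - 1/187 = -6*(0 + 0) - 1/187 = -6*0 - 1/187 = 0 - 1/187 = -1/187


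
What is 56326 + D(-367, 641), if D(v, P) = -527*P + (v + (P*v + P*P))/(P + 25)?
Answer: -187291079/666 ≈ -2.8122e+5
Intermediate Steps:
D(v, P) = -527*P + (v + P**2 + P*v)/(25 + P) (D(v, P) = -527*P + (v + (P*v + P**2))/(25 + P) = -527*P + (v + (P**2 + P*v))/(25 + P) = -527*P + (v + P**2 + P*v)/(25 + P))
56326 + D(-367, 641) = 56326 + (-367 - 13175*641 - 526*641**2 + 641*(-367))/(25 + 641) = 56326 + (-367 - 8445175 - 526*410881 - 235247)/666 = 56326 + (-367 - 8445175 - 216123406 - 235247)/666 = 56326 + (1/666)*(-224804195) = 56326 - 224804195/666 = -187291079/666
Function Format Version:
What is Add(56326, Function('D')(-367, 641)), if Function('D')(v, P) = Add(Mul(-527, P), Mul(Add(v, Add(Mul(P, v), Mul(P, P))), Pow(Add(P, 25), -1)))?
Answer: Rational(-187291079, 666) ≈ -2.8122e+5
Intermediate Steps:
Function('D')(v, P) = Add(Mul(-527, P), Mul(Pow(Add(25, P), -1), Add(v, Pow(P, 2), Mul(P, v)))) (Function('D')(v, P) = Add(Mul(-527, P), Mul(Add(v, Add(Mul(P, v), Pow(P, 2))), Pow(Add(25, P), -1))) = Add(Mul(-527, P), Mul(Add(v, Add(Pow(P, 2), Mul(P, v))), Pow(Add(25, P), -1))) = Add(Mul(-527, P), Mul(Add(v, Pow(P, 2), Mul(P, v)), Pow(Add(25, P), -1))) = Add(Mul(-527, P), Mul(Pow(Add(25, P), -1), Add(v, Pow(P, 2), Mul(P, v)))))
Add(56326, Function('D')(-367, 641)) = Add(56326, Mul(Pow(Add(25, 641), -1), Add(-367, Mul(-13175, 641), Mul(-526, Pow(641, 2)), Mul(641, -367)))) = Add(56326, Mul(Pow(666, -1), Add(-367, -8445175, Mul(-526, 410881), -235247))) = Add(56326, Mul(Rational(1, 666), Add(-367, -8445175, -216123406, -235247))) = Add(56326, Mul(Rational(1, 666), -224804195)) = Add(56326, Rational(-224804195, 666)) = Rational(-187291079, 666)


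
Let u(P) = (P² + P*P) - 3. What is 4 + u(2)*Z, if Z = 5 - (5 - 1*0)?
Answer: 4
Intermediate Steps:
Z = 0 (Z = 5 - (5 + 0) = 5 - 1*5 = 5 - 5 = 0)
u(P) = -3 + 2*P² (u(P) = (P² + P²) - 3 = 2*P² - 3 = -3 + 2*P²)
4 + u(2)*Z = 4 + (-3 + 2*2²)*0 = 4 + (-3 + 2*4)*0 = 4 + (-3 + 8)*0 = 4 + 5*0 = 4 + 0 = 4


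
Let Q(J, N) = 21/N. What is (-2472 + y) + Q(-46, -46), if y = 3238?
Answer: 35215/46 ≈ 765.54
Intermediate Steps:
(-2472 + y) + Q(-46, -46) = (-2472 + 3238) + 21/(-46) = 766 + 21*(-1/46) = 766 - 21/46 = 35215/46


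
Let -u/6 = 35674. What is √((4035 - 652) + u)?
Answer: 11*I*√1741 ≈ 458.98*I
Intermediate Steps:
u = -214044 (u = -6*35674 = -214044)
√((4035 - 652) + u) = √((4035 - 652) - 214044) = √(3383 - 214044) = √(-210661) = 11*I*√1741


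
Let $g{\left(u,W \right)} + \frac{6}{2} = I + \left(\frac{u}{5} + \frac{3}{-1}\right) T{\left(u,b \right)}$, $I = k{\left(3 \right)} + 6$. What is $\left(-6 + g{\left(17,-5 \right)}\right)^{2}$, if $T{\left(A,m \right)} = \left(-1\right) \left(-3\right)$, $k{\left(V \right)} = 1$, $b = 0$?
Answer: $\frac{16}{25} \approx 0.64$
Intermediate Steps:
$T{\left(A,m \right)} = 3$
$I = 7$ ($I = 1 + 6 = 7$)
$g{\left(u,W \right)} = -5 + \frac{3 u}{5}$ ($g{\left(u,W \right)} = -3 + \left(7 + \left(\frac{u}{5} + \frac{3}{-1}\right) 3\right) = -3 + \left(7 + \left(u \frac{1}{5} + 3 \left(-1\right)\right) 3\right) = -3 + \left(7 + \left(\frac{u}{5} - 3\right) 3\right) = -3 + \left(7 + \left(-3 + \frac{u}{5}\right) 3\right) = -3 + \left(7 + \left(-9 + \frac{3 u}{5}\right)\right) = -3 + \left(-2 + \frac{3 u}{5}\right) = -5 + \frac{3 u}{5}$)
$\left(-6 + g{\left(17,-5 \right)}\right)^{2} = \left(-6 + \left(-5 + \frac{3}{5} \cdot 17\right)\right)^{2} = \left(-6 + \left(-5 + \frac{51}{5}\right)\right)^{2} = \left(-6 + \frac{26}{5}\right)^{2} = \left(- \frac{4}{5}\right)^{2} = \frac{16}{25}$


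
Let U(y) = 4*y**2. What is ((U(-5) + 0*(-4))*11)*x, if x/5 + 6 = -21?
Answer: -148500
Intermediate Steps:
x = -135 (x = -30 + 5*(-21) = -30 - 105 = -135)
((U(-5) + 0*(-4))*11)*x = ((4*(-5)**2 + 0*(-4))*11)*(-135) = ((4*25 + 0)*11)*(-135) = ((100 + 0)*11)*(-135) = (100*11)*(-135) = 1100*(-135) = -148500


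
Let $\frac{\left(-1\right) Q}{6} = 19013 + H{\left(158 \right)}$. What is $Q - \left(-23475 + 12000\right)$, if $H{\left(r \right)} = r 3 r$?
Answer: $-551955$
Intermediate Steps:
$H{\left(r \right)} = 3 r^{2}$ ($H{\left(r \right)} = 3 r r = 3 r^{2}$)
$Q = -563430$ ($Q = - 6 \left(19013 + 3 \cdot 158^{2}\right) = - 6 \left(19013 + 3 \cdot 24964\right) = - 6 \left(19013 + 74892\right) = \left(-6\right) 93905 = -563430$)
$Q - \left(-23475 + 12000\right) = -563430 - \left(-23475 + 12000\right) = -563430 - -11475 = -563430 + 11475 = -551955$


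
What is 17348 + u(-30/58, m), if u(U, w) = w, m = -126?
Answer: 17222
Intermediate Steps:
17348 + u(-30/58, m) = 17348 - 126 = 17222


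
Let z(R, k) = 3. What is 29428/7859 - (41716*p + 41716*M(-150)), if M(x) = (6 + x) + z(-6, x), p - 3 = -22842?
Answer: 7533902120548/7859 ≈ 9.5863e+8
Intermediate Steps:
p = -22839 (p = 3 - 22842 = -22839)
M(x) = 9 + x (M(x) = (6 + x) + 3 = 9 + x)
29428/7859 - (41716*p + 41716*M(-150)) = 29428/7859 - 41716/(1/(-22839 + (9 - 150))) = 29428*(1/7859) - 41716/(1/(-22839 - 141)) = 29428/7859 - 41716/(1/(-22980)) = 29428/7859 - 41716/(-1/22980) = 29428/7859 - 41716*(-22980) = 29428/7859 + 958633680 = 7533902120548/7859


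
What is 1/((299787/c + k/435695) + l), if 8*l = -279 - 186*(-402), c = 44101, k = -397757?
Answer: 153716681560/1432256688655199 ≈ 0.00010732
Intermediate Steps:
l = 74493/8 (l = (-279 - 186*(-402))/8 = (-279 + 74772)/8 = (⅛)*74493 = 74493/8 ≈ 9311.6)
1/((299787/c + k/435695) + l) = 1/((299787/44101 - 397757/435695) + 74493/8) = 1/(113074215508/19214585195 + 74493/8) = 1/(1432256688655199/153716681560) = 153716681560/1432256688655199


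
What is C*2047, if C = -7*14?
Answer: -200606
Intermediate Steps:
C = -98
C*2047 = -98*2047 = -200606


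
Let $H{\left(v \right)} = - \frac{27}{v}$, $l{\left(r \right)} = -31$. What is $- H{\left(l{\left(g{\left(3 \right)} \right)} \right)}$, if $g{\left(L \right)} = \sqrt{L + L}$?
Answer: $- \frac{27}{31} \approx -0.87097$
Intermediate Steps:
$g{\left(L \right)} = \sqrt{2} \sqrt{L}$ ($g{\left(L \right)} = \sqrt{2 L} = \sqrt{2} \sqrt{L}$)
$- H{\left(l{\left(g{\left(3 \right)} \right)} \right)} = - \frac{-27}{-31} = - \frac{\left(-27\right) \left(-1\right)}{31} = \left(-1\right) \frac{27}{31} = - \frac{27}{31}$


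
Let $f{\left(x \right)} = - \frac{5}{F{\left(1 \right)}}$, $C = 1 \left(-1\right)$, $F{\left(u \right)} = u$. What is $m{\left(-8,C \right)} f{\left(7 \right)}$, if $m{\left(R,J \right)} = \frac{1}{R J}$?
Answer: $- \frac{5}{8} \approx -0.625$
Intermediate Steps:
$C = -1$
$m{\left(R,J \right)} = \frac{1}{J R}$
$f{\left(x \right)} = -5$ ($f{\left(x \right)} = - \frac{5}{1} = \left(-5\right) 1 = -5$)
$m{\left(-8,C \right)} f{\left(7 \right)} = \frac{1}{\left(-1\right) \left(-8\right)} \left(-5\right) = \left(-1\right) \left(- \frac{1}{8}\right) \left(-5\right) = \frac{1}{8} \left(-5\right) = - \frac{5}{8}$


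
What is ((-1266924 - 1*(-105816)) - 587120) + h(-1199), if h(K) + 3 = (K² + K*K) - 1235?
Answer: 1125736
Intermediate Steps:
h(K) = -1238 + 2*K² (h(K) = -3 + ((K² + K*K) - 1235) = -3 + ((K² + K²) - 1235) = -3 + (2*K² - 1235) = -3 + (-1235 + 2*K²) = -1238 + 2*K²)
((-1266924 - 1*(-105816)) - 587120) + h(-1199) = ((-1266924 - 1*(-105816)) - 587120) + (-1238 + 2*(-1199)²) = ((-1266924 + 105816) - 587120) + (-1238 + 2*1437601) = (-1161108 - 587120) + (-1238 + 2875202) = -1748228 + 2873964 = 1125736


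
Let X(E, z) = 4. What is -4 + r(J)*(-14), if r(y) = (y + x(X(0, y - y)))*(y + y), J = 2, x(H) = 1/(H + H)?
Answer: -123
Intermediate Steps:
x(H) = 1/(2*H)
r(y) = 2*y*(⅛ + y) (r(y) = (y + (½)/4)*(y + y) = (y + (½)*(¼))*(2*y) = (y + ⅛)*(2*y) = (⅛ + y)*(2*y) = 2*y*(⅛ + y))
-4 + r(J)*(-14) = -4 + ((¼)*2*(1 + 8*2))*(-14) = -4 + ((¼)*2*(1 + 16))*(-14) = -4 + ((¼)*2*17)*(-14) = -4 + (17/2)*(-14) = -4 - 119 = -123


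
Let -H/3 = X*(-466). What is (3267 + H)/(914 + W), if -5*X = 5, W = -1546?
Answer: -1869/632 ≈ -2.9573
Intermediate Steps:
X = -1 (X = -⅕*5 = -1)
H = -1398 (H = -(-3)*(-466) = -3*466 = -1398)
(3267 + H)/(914 + W) = (3267 - 1398)/(914 - 1546) = 1869/(-632) = 1869*(-1/632) = -1869/632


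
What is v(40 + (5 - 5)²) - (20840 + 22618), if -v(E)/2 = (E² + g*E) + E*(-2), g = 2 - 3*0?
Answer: -46658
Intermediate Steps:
g = 2 (g = 2 + 0 = 2)
v(E) = -2*E² (v(E) = -2*((E² + 2*E) + E*(-2)) = -2*((E² + 2*E) - 2*E) = -2*E²)
v(40 + (5 - 5)²) - (20840 + 22618) = -2*(40 + (5 - 5)²)² - (20840 + 22618) = -2*(40 + 0²)² - 1*43458 = -2*(40 + 0)² - 43458 = -2*40² - 43458 = -2*1600 - 43458 = -3200 - 43458 = -46658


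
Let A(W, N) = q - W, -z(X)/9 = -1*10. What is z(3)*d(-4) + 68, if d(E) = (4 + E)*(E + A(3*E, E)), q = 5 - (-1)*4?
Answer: 68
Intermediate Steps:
z(X) = 90 (z(X) = -(-9)*10 = -9*(-10) = 90)
q = 9 (q = 5 - 1*(-4) = 5 + 4 = 9)
A(W, N) = 9 - W
d(E) = (4 + E)*(9 - 2*E) (d(E) = (4 + E)*(E + (9 - 3*E)) = (4 + E)*(9 - 2*E))
z(3)*d(-4) + 68 = 90*(36 - 4 - 2*(-4)**2) + 68 = 90*(36 - 4 - 2*16) + 68 = 90*(36 - 4 - 32) + 68 = 90*0 + 68 = 0 + 68 = 68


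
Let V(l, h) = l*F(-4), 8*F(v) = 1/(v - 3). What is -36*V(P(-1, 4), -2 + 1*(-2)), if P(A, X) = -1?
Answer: -9/14 ≈ -0.64286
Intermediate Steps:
F(v) = 1/(8*(-3 + v)) (F(v) = 1/(8*(v - 3)) = 1/(8*(-3 + v)))
V(l, h) = -l/56 (V(l, h) = l*(1/(8*(-3 - 4))) = l*((⅛)/(-7)) = l*((⅛)*(-⅐)) = l*(-1/56) = -l/56)
-36*V(P(-1, 4), -2 + 1*(-2)) = -(-9)*(-1)/14 = -36*1/56 = -9/14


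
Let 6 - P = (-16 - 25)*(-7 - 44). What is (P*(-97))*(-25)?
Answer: -5056125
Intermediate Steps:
P = -2085 (P = 6 - (-16 - 25)*(-7 - 44) = 6 - (-41)*(-51) = 6 - 1*2091 = 6 - 2091 = -2085)
(P*(-97))*(-25) = -2085*(-97)*(-25) = 202245*(-25) = -5056125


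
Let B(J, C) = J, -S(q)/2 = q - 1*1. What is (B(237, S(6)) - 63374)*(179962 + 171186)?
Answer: -22170431276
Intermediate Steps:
S(q) = 2 - 2*q (S(q) = -2*(q - 1*1) = -2*(q - 1) = -2*(-1 + q) = 2 - 2*q)
(B(237, S(6)) - 63374)*(179962 + 171186) = (237 - 63374)*(179962 + 171186) = -63137*351148 = -22170431276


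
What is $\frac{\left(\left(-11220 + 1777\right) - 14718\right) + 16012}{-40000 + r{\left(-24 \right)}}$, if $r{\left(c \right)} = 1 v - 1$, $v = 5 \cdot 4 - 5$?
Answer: $\frac{8149}{39986} \approx 0.2038$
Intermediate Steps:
$v = 15$ ($v = 20 - 5 = 15$)
$r{\left(c \right)} = 14$ ($r{\left(c \right)} = 1 \cdot 15 - 1 = 15 - 1 = 14$)
$\frac{\left(\left(-11220 + 1777\right) - 14718\right) + 16012}{-40000 + r{\left(-24 \right)}} = \frac{\left(\left(-11220 + 1777\right) - 14718\right) + 16012}{-40000 + 14} = \frac{\left(-9443 - 14718\right) + 16012}{-39986} = \left(-24161 + 16012\right) \left(- \frac{1}{39986}\right) = \left(-8149\right) \left(- \frac{1}{39986}\right) = \frac{8149}{39986}$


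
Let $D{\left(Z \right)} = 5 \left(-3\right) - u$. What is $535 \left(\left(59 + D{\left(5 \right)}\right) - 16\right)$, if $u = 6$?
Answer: $11770$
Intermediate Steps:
$D{\left(Z \right)} = -21$ ($D{\left(Z \right)} = 5 \left(-3\right) - 6 = -15 - 6 = -21$)
$535 \left(\left(59 + D{\left(5 \right)}\right) - 16\right) = 535 \left(\left(59 - 21\right) - 16\right) = 535 \left(38 - 16\right) = 535 \cdot 22 = 11770$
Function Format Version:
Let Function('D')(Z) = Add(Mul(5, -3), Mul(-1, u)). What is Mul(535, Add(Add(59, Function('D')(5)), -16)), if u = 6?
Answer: 11770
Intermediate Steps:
Function('D')(Z) = -21 (Function('D')(Z) = Add(Mul(5, -3), Mul(-1, 6)) = Add(-15, -6) = -21)
Mul(535, Add(Add(59, Function('D')(5)), -16)) = Mul(535, Add(Add(59, -21), -16)) = Mul(535, Add(38, -16)) = Mul(535, 22) = 11770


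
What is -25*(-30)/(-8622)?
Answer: -125/1437 ≈ -0.086987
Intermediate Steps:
-25*(-30)/(-8622) = -(-750)*(-1)/8622 = -1*125/1437 = -125/1437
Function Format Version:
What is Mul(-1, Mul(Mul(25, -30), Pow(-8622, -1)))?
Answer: Rational(-125, 1437) ≈ -0.086987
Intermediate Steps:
Mul(-1, Mul(Mul(25, -30), Pow(-8622, -1))) = Mul(-1, Mul(-750, Rational(-1, 8622))) = Mul(-1, Rational(125, 1437)) = Rational(-125, 1437)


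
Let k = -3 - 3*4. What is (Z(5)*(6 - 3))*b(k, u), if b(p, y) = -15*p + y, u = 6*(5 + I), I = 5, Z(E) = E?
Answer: 4275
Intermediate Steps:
k = -15 (k = -3 - 12 = -15)
u = 60 (u = 6*(5 + 5) = 6*10 = 60)
b(p, y) = y - 15*p
(Z(5)*(6 - 3))*b(k, u) = (5*(6 - 3))*(60 - 15*(-15)) = (5*3)*(60 + 225) = 15*285 = 4275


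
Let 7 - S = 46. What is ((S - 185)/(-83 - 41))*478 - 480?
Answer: 11888/31 ≈ 383.48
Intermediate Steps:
S = -39 (S = 7 - 1*46 = 7 - 46 = -39)
((S - 185)/(-83 - 41))*478 - 480 = ((-39 - 185)/(-83 - 41))*478 - 480 = -224/(-124)*478 - 480 = -224*(-1/124)*478 - 480 = (56/31)*478 - 480 = 26768/31 - 480 = 11888/31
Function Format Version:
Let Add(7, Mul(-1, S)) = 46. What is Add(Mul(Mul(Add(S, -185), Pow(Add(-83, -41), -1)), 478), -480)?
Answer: Rational(11888, 31) ≈ 383.48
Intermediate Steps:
S = -39 (S = Add(7, Mul(-1, 46)) = Add(7, -46) = -39)
Add(Mul(Mul(Add(S, -185), Pow(Add(-83, -41), -1)), 478), -480) = Add(Mul(Mul(Add(-39, -185), Pow(Add(-83, -41), -1)), 478), -480) = Add(Mul(Mul(-224, Pow(-124, -1)), 478), -480) = Add(Mul(Mul(-224, Rational(-1, 124)), 478), -480) = Add(Mul(Rational(56, 31), 478), -480) = Add(Rational(26768, 31), -480) = Rational(11888, 31)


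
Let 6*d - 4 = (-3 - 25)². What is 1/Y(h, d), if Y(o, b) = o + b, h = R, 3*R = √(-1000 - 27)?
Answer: 1182/156263 - 3*I*√1027/156263 ≈ 0.0075642 - 0.00061525*I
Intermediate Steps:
d = 394/3 (d = ⅔ + (-3 - 25)²/6 = ⅔ + (⅙)*(-28)² = ⅔ + (⅙)*784 = ⅔ + 392/3 = 394/3 ≈ 131.33)
R = I*√1027/3 (R = √(-1000 - 27)/3 = √(-1027)/3 = (I*√1027)/3 = I*√1027/3 ≈ 10.682*I)
h = I*√1027/3 ≈ 10.682*I
Y(o, b) = b + o
1/Y(h, d) = 1/(394/3 + I*√1027/3)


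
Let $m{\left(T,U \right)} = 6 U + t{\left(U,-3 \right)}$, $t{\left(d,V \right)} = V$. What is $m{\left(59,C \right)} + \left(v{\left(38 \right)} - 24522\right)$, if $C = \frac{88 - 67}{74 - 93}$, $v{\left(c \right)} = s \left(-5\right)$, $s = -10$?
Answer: $- \frac{465151}{19} \approx -24482.0$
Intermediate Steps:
$v{\left(c \right)} = 50$ ($v{\left(c \right)} = \left(-10\right) \left(-5\right) = 50$)
$C = - \frac{21}{19}$ ($C = \frac{21}{-19} = 21 \left(- \frac{1}{19}\right) = - \frac{21}{19} \approx -1.1053$)
$m{\left(T,U \right)} = -3 + 6 U$ ($m{\left(T,U \right)} = 6 U - 3 = -3 + 6 U$)
$m{\left(59,C \right)} + \left(v{\left(38 \right)} - 24522\right) = \left(-3 + 6 \left(- \frac{21}{19}\right)\right) + \left(50 - 24522\right) = \left(-3 - \frac{126}{19}\right) + \left(50 - 24522\right) = - \frac{183}{19} - 24472 = - \frac{465151}{19}$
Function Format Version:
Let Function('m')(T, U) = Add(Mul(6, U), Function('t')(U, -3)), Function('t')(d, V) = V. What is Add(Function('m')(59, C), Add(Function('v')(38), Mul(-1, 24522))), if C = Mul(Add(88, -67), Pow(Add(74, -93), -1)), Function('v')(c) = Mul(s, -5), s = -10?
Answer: Rational(-465151, 19) ≈ -24482.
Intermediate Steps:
Function('v')(c) = 50 (Function('v')(c) = Mul(-10, -5) = 50)
C = Rational(-21, 19) (C = Mul(21, Pow(-19, -1)) = Mul(21, Rational(-1, 19)) = Rational(-21, 19) ≈ -1.1053)
Function('m')(T, U) = Add(-3, Mul(6, U)) (Function('m')(T, U) = Add(Mul(6, U), -3) = Add(-3, Mul(6, U)))
Add(Function('m')(59, C), Add(Function('v')(38), Mul(-1, 24522))) = Add(Add(-3, Mul(6, Rational(-21, 19))), Add(50, Mul(-1, 24522))) = Add(Add(-3, Rational(-126, 19)), Add(50, -24522)) = Add(Rational(-183, 19), -24472) = Rational(-465151, 19)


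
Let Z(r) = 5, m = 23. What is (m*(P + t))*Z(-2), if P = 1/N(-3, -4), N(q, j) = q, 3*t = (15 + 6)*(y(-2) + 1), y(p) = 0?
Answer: 2300/3 ≈ 766.67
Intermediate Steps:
t = 7 (t = ((15 + 6)*(0 + 1))/3 = (21*1)/3 = (⅓)*21 = 7)
P = -⅓ (P = 1/(-3) = -⅓ ≈ -0.33333)
(m*(P + t))*Z(-2) = (23*(-⅓ + 7))*5 = (23*(20/3))*5 = (460/3)*5 = 2300/3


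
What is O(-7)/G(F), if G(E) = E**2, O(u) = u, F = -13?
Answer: -7/169 ≈ -0.041420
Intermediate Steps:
O(-7)/G(F) = -7/((-13)**2) = -7/169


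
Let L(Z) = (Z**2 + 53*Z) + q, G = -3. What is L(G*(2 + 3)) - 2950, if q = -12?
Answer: -3532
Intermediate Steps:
L(Z) = -12 + Z**2 + 53*Z (L(Z) = (Z**2 + 53*Z) - 12 = -12 + Z**2 + 53*Z)
L(G*(2 + 3)) - 2950 = (-12 + (-3*(2 + 3))**2 + 53*(-3*(2 + 3))) - 2950 = (-12 + (-3*5)**2 + 53*(-3*5)) - 2950 = (-12 + (-15)**2 + 53*(-15)) - 2950 = (-12 + 225 - 795) - 2950 = -582 - 2950 = -3532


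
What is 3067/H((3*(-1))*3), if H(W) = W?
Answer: -3067/9 ≈ -340.78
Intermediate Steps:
3067/H((3*(-1))*3) = 3067/(((3*(-1))*3)) = 3067/((-3*3)) = 3067/(-9) = 3067*(-1/9) = -3067/9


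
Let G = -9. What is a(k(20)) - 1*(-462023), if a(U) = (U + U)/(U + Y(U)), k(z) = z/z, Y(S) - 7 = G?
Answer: 462021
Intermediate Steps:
Y(S) = -2 (Y(S) = 7 - 9 = -2)
k(z) = 1
a(U) = 2*U/(-2 + U) (a(U) = (U + U)/(U - 2) = (2*U)/(-2 + U) = 2*U/(-2 + U))
a(k(20)) - 1*(-462023) = 2*1/(-2 + 1) - 1*(-462023) = 2*1/(-1) + 462023 = 2*1*(-1) + 462023 = -2 + 462023 = 462021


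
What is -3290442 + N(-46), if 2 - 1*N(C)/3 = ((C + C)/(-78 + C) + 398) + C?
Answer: -102036321/31 ≈ -3.2915e+6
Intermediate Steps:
N(C) = -1188 - 3*C - 6*C/(-78 + C) (N(C) = 6 - 3*(((C + C)/(-78 + C) + 398) + C) = 6 - 3*(((2*C)/(-78 + C) + 398) + C) = 6 - 3*((2*C/(-78 + C) + 398) + C) = 6 - 3*((398 + 2*C/(-78 + C)) + C) = 6 - 3*(398 + C + 2*C/(-78 + C)) = 6 + (-1194 - 3*C - 6*C/(-78 + C)) = -1188 - 3*C - 6*C/(-78 + C))
-3290442 + N(-46) = -3290442 + 3*(30888 - 1*(-46)² - 320*(-46))/(-78 - 46) = -3290442 + 3*(30888 - 1*2116 + 14720)/(-124) = -3290442 + 3*(-1/124)*(30888 - 2116 + 14720) = -3290442 + 3*(-1/124)*43492 = -3290442 - 32619/31 = -102036321/31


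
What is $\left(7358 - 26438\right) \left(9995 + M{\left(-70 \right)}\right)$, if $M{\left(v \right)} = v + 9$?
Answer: $-189540720$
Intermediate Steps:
$M{\left(v \right)} = 9 + v$
$\left(7358 - 26438\right) \left(9995 + M{\left(-70 \right)}\right) = \left(7358 - 26438\right) \left(9995 + \left(9 - 70\right)\right) = - 19080 \left(9995 - 61\right) = \left(-19080\right) 9934 = -189540720$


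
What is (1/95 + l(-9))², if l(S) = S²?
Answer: 59228416/9025 ≈ 6562.7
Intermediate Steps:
(1/95 + l(-9))² = (1/95 + (-9)²)² = (1/95 + 81)² = (7696/95)² = 59228416/9025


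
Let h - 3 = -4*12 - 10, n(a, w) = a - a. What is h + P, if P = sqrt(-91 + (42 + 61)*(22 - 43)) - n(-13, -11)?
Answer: -55 + 7*I*sqrt(46) ≈ -55.0 + 47.476*I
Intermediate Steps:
n(a, w) = 0
h = -55 (h = 3 + (-4*12 - 10) = 3 + (-48 - 10) = 3 - 58 = -55)
P = 7*I*sqrt(46) (P = sqrt(-91 + (42 + 61)*(22 - 43)) - 1*0 = sqrt(-91 + 103*(-21)) + 0 = sqrt(-91 - 2163) + 0 = sqrt(-2254) + 0 = 7*I*sqrt(46) + 0 = 7*I*sqrt(46) ≈ 47.476*I)
h + P = -55 + 7*I*sqrt(46)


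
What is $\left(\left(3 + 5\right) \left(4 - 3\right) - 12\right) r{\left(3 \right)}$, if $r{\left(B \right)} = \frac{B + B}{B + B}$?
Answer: $-4$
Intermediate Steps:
$r{\left(B \right)} = 1$ ($r{\left(B \right)} = \frac{2 B}{2 B} = 2 B \frac{1}{2 B} = 1$)
$\left(\left(3 + 5\right) \left(4 - 3\right) - 12\right) r{\left(3 \right)} = \left(\left(3 + 5\right) \left(4 - 3\right) - 12\right) 1 = \left(8 \cdot 1 - 12\right) 1 = \left(8 - 12\right) 1 = \left(-4\right) 1 = -4$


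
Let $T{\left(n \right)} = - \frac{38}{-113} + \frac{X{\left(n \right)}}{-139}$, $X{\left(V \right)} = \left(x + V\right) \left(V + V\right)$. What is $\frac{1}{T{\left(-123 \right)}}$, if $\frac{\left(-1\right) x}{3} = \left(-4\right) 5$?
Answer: $- \frac{15707}{1745992} \approx -0.008996$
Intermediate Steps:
$x = 60$ ($x = - 3 \left(\left(-4\right) 5\right) = \left(-3\right) \left(-20\right) = 60$)
$X{\left(V \right)} = 2 V \left(60 + V\right)$ ($X{\left(V \right)} = \left(60 + V\right) \left(V + V\right) = \left(60 + V\right) 2 V = 2 V \left(60 + V\right)$)
$T{\left(n \right)} = \frac{38}{113} - \frac{2 n \left(60 + n\right)}{139}$ ($T{\left(n \right)} = - \frac{38}{-113} + \frac{2 n \left(60 + n\right)}{-139} = \left(-38\right) \left(- \frac{1}{113}\right) + 2 n \left(60 + n\right) \left(- \frac{1}{139}\right) = \frac{38}{113} - \frac{2 n \left(60 + n\right)}{139}$)
$\frac{1}{T{\left(-123 \right)}} = \frac{1}{\frac{38}{113} - - \frac{246 \left(60 - 123\right)}{139}} = \frac{1}{\frac{38}{113} - \left(- \frac{246}{139}\right) \left(-63\right)} = \frac{1}{\frac{38}{113} - \frac{15498}{139}} = \frac{1}{- \frac{1745992}{15707}} = - \frac{15707}{1745992}$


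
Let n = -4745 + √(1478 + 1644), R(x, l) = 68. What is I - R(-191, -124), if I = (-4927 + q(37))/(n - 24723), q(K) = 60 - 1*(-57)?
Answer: -29453366128/434179951 + 2405*√3122/434179951 ≈ -67.836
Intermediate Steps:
q(K) = 117 (q(K) = 60 + 57 = 117)
n = -4745 + √3122 ≈ -4689.1
I = -4810/(-29468 + √3122) (I = (-4927 + 117)/((-4745 + √3122) - 24723) = -4810/(-29468 + √3122) ≈ 0.16354)
I - R(-191, -124) = (70870540/434179951 + 2405*√3122/434179951) - 1*68 = (70870540/434179951 + 2405*√3122/434179951) - 68 = -29453366128/434179951 + 2405*√3122/434179951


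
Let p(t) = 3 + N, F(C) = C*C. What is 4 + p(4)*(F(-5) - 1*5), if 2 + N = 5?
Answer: 124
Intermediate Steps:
N = 3 (N = -2 + 5 = 3)
F(C) = C**2
p(t) = 6 (p(t) = 3 + 3 = 6)
4 + p(4)*(F(-5) - 1*5) = 4 + 6*((-5)**2 - 1*5) = 4 + 6*(25 - 5) = 4 + 6*20 = 4 + 120 = 124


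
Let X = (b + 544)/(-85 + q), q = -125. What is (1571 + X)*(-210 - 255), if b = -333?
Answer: -10220669/14 ≈ -7.3005e+5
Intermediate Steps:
X = -211/210 (X = (-333 + 544)/(-85 - 125) = 211/(-210) = 211*(-1/210) = -211/210 ≈ -1.0048)
(1571 + X)*(-210 - 255) = (1571 - 211/210)*(-210 - 255) = (329699/210)*(-465) = -10220669/14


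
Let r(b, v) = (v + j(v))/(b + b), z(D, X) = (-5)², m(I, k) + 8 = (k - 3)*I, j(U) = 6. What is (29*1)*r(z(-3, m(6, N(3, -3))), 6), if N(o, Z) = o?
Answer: 174/25 ≈ 6.9600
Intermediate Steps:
m(I, k) = -8 + I*(-3 + k) (m(I, k) = -8 + (k - 3)*I = -8 + (-3 + k)*I = -8 + I*(-3 + k))
z(D, X) = 25
r(b, v) = (6 + v)/(2*b) (r(b, v) = (v + 6)/(b + b) = (6 + v)/((2*b)) = (6 + v)*(1/(2*b)) = (6 + v)/(2*b))
(29*1)*r(z(-3, m(6, N(3, -3))), 6) = (29*1)*((½)*(6 + 6)/25) = 29*((½)*(1/25)*12) = 29*(6/25) = 174/25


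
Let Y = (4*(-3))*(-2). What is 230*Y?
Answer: 5520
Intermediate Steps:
Y = 24 (Y = -12*(-2) = 24)
230*Y = 230*24 = 5520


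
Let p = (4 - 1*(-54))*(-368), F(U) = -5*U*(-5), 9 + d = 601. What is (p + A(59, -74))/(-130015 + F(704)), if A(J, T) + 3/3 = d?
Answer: 20753/112415 ≈ 0.18461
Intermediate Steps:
d = 592 (d = -9 + 601 = 592)
F(U) = 25*U
A(J, T) = 591 (A(J, T) = -1 + 592 = 591)
p = -21344 (p = (4 + 54)*(-368) = 58*(-368) = -21344)
(p + A(59, -74))/(-130015 + F(704)) = (-21344 + 591)/(-130015 + 25*704) = -20753/(-130015 + 17600) = -20753/(-112415) = -20753*(-1/112415) = 20753/112415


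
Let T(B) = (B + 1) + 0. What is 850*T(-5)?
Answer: -3400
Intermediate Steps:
T(B) = 1 + B (T(B) = (1 + B) + 0 = 1 + B)
850*T(-5) = 850*(1 - 5) = 850*(-4) = -3400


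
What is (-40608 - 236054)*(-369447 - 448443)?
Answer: 226279083180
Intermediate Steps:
(-40608 - 236054)*(-369447 - 448443) = -276662*(-817890) = 226279083180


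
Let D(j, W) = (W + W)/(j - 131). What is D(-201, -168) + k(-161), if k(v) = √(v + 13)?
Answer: 84/83 + 2*I*√37 ≈ 1.012 + 12.166*I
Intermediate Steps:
D(j, W) = 2*W/(-131 + j) (D(j, W) = (2*W)/(-131 + j) = 2*W/(-131 + j))
k(v) = √(13 + v)
D(-201, -168) + k(-161) = 2*(-168)/(-131 - 201) + √(13 - 161) = 2*(-168)/(-332) + √(-148) = 2*(-168)*(-1/332) + 2*I*√37 = 84/83 + 2*I*√37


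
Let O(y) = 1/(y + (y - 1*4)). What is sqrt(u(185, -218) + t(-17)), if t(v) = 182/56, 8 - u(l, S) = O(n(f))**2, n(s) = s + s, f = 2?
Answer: sqrt(179)/4 ≈ 3.3448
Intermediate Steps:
n(s) = 2*s
O(y) = 1/(-4 + 2*y) (O(y) = 1/(y + (y - 4)) = 1/(y + (-4 + y)) = 1/(-4 + 2*y))
u(l, S) = 127/16 (u(l, S) = 8 - (1/(2*(-2 + 2*2)))**2 = 8 - (1/(2*(-2 + 4)))**2 = 8 - ((1/2)/2)**2 = 8 - ((1/2)*(1/2))**2 = 8 - (1/4)**2 = 8 - 1*1/16 = 8 - 1/16 = 127/16)
t(v) = 13/4 (t(v) = 182*(1/56) = 13/4)
sqrt(u(185, -218) + t(-17)) = sqrt(127/16 + 13/4) = sqrt(179/16) = sqrt(179)/4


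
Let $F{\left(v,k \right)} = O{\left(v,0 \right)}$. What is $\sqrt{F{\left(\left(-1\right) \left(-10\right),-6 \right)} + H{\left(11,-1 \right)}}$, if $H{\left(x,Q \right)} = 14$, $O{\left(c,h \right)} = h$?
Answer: $\sqrt{14} \approx 3.7417$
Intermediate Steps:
$F{\left(v,k \right)} = 0$
$\sqrt{F{\left(\left(-1\right) \left(-10\right),-6 \right)} + H{\left(11,-1 \right)}} = \sqrt{0 + 14} = \sqrt{14}$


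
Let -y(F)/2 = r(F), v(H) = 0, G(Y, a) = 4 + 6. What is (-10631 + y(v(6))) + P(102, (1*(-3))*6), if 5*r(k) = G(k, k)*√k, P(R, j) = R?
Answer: -10529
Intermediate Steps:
G(Y, a) = 10
r(k) = 2*√k (r(k) = (10*√k)/5 = 2*√k)
y(F) = -4*√F
(-10631 + y(v(6))) + P(102, (1*(-3))*6) = (-10631 - 4*√0) + 102 = (-10631 - 4*0) + 102 = (-10631 + 0) + 102 = -10631 + 102 = -10529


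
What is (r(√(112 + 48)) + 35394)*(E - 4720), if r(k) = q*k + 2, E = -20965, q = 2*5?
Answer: -909146260 - 1027400*√10 ≈ -9.1240e+8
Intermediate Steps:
q = 10
r(k) = 2 + 10*k (r(k) = 10*k + 2 = 2 + 10*k)
(r(√(112 + 48)) + 35394)*(E - 4720) = ((2 + 10*√(112 + 48)) + 35394)*(-20965 - 4720) = ((2 + 10*√160) + 35394)*(-25685) = ((2 + 10*(4*√10)) + 35394)*(-25685) = ((2 + 40*√10) + 35394)*(-25685) = (35396 + 40*√10)*(-25685) = -909146260 - 1027400*√10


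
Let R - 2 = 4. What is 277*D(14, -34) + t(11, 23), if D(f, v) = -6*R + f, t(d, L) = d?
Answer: -6083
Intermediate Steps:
R = 6 (R = 2 + 4 = 6)
D(f, v) = -36 + f (D(f, v) = -6*6 + f = -36 + f)
277*D(14, -34) + t(11, 23) = 277*(-36 + 14) + 11 = 277*(-22) + 11 = -6094 + 11 = -6083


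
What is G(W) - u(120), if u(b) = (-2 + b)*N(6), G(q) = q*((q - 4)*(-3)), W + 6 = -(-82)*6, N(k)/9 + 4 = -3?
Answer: -695322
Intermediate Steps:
N(k) = -63 (N(k) = -36 + 9*(-3) = -36 - 27 = -63)
W = 486 (W = -6 - (-82)*6 = -6 - 41*(-12) = -6 + 492 = 486)
G(q) = q*(12 - 3*q) (G(q) = q*((-4 + q)*(-3)) = q*(12 - 3*q))
u(b) = 126 - 63*b (u(b) = (-2 + b)*(-63) = 126 - 63*b)
G(W) - u(120) = 3*486*(4 - 1*486) - (126 - 63*120) = 3*486*(4 - 486) - (126 - 7560) = 3*486*(-482) - 1*(-7434) = -702756 + 7434 = -695322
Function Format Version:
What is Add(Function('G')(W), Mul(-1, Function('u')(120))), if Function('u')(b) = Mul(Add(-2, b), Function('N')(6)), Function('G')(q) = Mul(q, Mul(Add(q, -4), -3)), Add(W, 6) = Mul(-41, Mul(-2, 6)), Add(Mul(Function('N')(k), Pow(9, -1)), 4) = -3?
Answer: -695322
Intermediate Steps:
Function('N')(k) = -63 (Function('N')(k) = Add(-36, Mul(9, -3)) = Add(-36, -27) = -63)
W = 486 (W = Add(-6, Mul(-41, Mul(-2, 6))) = Add(-6, Mul(-41, -12)) = Add(-6, 492) = 486)
Function('G')(q) = Mul(q, Add(12, Mul(-3, q))) (Function('G')(q) = Mul(q, Mul(Add(-4, q), -3)) = Mul(q, Add(12, Mul(-3, q))))
Function('u')(b) = Add(126, Mul(-63, b)) (Function('u')(b) = Mul(Add(-2, b), -63) = Add(126, Mul(-63, b)))
Add(Function('G')(W), Mul(-1, Function('u')(120))) = Add(Mul(3, 486, Add(4, Mul(-1, 486))), Mul(-1, Add(126, Mul(-63, 120)))) = Add(Mul(3, 486, Add(4, -486)), Mul(-1, Add(126, -7560))) = Add(Mul(3, 486, -482), Mul(-1, -7434)) = Add(-702756, 7434) = -695322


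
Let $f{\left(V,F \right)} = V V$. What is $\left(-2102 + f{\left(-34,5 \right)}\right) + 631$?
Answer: $-315$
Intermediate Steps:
$f{\left(V,F \right)} = V^{2}$
$\left(-2102 + f{\left(-34,5 \right)}\right) + 631 = \left(-2102 + \left(-34\right)^{2}\right) + 631 = \left(-2102 + 1156\right) + 631 = -946 + 631 = -315$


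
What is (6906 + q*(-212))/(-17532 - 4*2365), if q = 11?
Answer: -2287/13496 ≈ -0.16946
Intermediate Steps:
(6906 + q*(-212))/(-17532 - 4*2365) = (6906 + 11*(-212))/(-17532 - 4*2365) = (6906 - 2332)/(-17532 - 9460) = 4574/(-26992) = 4574*(-1/26992) = -2287/13496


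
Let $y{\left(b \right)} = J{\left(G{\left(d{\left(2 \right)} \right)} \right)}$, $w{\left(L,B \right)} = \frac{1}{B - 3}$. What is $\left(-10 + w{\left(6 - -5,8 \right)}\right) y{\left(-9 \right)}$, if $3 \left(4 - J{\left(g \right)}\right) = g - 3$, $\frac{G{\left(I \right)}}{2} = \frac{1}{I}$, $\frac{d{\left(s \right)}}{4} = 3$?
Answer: $- \frac{4361}{90} \approx -48.456$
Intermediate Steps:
$d{\left(s \right)} = 12$ ($d{\left(s \right)} = 4 \cdot 3 = 12$)
$G{\left(I \right)} = \frac{2}{I}$
$w{\left(L,B \right)} = \frac{1}{-3 + B}$
$J{\left(g \right)} = 5 - \frac{g}{3}$ ($J{\left(g \right)} = 4 - \frac{g - 3}{3} = 4 - \frac{-3 + g}{3} = 4 - \left(-1 + \frac{g}{3}\right) = 5 - \frac{g}{3}$)
$y{\left(b \right)} = \frac{89}{18}$ ($y{\left(b \right)} = 5 - \frac{2 \cdot \frac{1}{12}}{3} = 5 - \frac{1}{18} = \frac{89}{18}$)
$\left(-10 + w{\left(6 - -5,8 \right)}\right) y{\left(-9 \right)} = \left(-10 + \frac{1}{-3 + 8}\right) \frac{89}{18} = \left(-10 + \frac{1}{5}\right) \frac{89}{18} = \left(- \frac{49}{5}\right) \frac{89}{18} = - \frac{4361}{90}$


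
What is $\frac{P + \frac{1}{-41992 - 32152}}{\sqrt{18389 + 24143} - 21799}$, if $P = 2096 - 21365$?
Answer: $\frac{31143811385863}{35229808463136} + \frac{1428680737 \sqrt{217}}{2516414890224} \approx 0.89238$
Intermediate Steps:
$P = -19269$
$\frac{P + \frac{1}{-41992 - 32152}}{\sqrt{18389 + 24143} - 21799} = \frac{-19269 + \frac{1}{-41992 - 32152}}{\sqrt{18389 + 24143} - 21799} = \frac{-19269 + \frac{1}{-74144}}{\sqrt{42532} - 21799} = \frac{-19269 - \frac{1}{74144}}{14 \sqrt{217} - 21799} = - \frac{1428680737}{74144 \left(-21799 + 14 \sqrt{217}\right)}$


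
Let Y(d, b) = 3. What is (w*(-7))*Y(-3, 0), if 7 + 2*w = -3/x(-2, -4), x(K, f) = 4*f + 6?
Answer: 1407/20 ≈ 70.350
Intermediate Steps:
x(K, f) = 6 + 4*f
w = -67/20 (w = -7/2 + (-3/(6 + 4*(-4)))/2 = -7/2 + (-3/(6 - 16))/2 = -7/2 + (-3/(-10))/2 = -7/2 + (-3*(-⅒))/2 = -7/2 + (½)*(3/10) = -7/2 + 3/20 = -67/20 ≈ -3.3500)
(w*(-7))*Y(-3, 0) = -67/20*(-7)*3 = (469/20)*3 = 1407/20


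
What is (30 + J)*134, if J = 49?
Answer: 10586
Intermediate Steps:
(30 + J)*134 = (30 + 49)*134 = 79*134 = 10586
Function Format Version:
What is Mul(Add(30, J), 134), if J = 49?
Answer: 10586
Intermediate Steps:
Mul(Add(30, J), 134) = Mul(Add(30, 49), 134) = Mul(79, 134) = 10586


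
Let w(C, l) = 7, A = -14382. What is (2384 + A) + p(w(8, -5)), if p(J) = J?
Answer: -11991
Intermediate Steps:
(2384 + A) + p(w(8, -5)) = (2384 - 14382) + 7 = -11998 + 7 = -11991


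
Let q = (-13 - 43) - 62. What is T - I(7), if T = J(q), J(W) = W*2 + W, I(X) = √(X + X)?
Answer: -354 - √14 ≈ -357.74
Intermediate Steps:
q = -118 (q = -56 - 62 = -118)
I(X) = √2*√X (I(X) = √(2*X) = √2*√X)
J(W) = 3*W (J(W) = 2*W + W = 3*W)
T = -354 (T = 3*(-118) = -354)
T - I(7) = -354 - √2*√7 = -354 - √14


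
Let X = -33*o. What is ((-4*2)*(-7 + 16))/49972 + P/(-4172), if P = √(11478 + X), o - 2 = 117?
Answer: -18/12493 - 3*√839/4172 ≈ -0.022269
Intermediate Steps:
o = 119 (o = 2 + 117 = 119)
X = -3927 (X = -33*119 = -3927)
P = 3*√839 (P = √(11478 - 3927) = √7551 = 3*√839 ≈ 86.896)
((-4*2)*(-7 + 16))/49972 + P/(-4172) = ((-4*2)*(-7 + 16))/49972 + (3*√839)/(-4172) = -8*9*(1/49972) + (3*√839)*(-1/4172) = -72*1/49972 - 3*√839/4172 = -18/12493 - 3*√839/4172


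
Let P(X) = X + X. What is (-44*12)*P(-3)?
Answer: 3168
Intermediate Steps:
P(X) = 2*X
(-44*12)*P(-3) = (-44*12)*(2*(-3)) = -528*(-6) = 3168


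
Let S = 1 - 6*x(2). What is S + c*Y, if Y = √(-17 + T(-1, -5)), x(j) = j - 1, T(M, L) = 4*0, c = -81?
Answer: -5 - 81*I*√17 ≈ -5.0 - 333.97*I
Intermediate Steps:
T(M, L) = 0
x(j) = -1 + j
S = -5 (S = 1 - 6*(-1 + 2) = 1 - 6*1 = 1 - 6 = -5)
Y = I*√17 (Y = √(-17 + 0) = √(-17) = I*√17 ≈ 4.1231*I)
S + c*Y = -5 - 81*I*√17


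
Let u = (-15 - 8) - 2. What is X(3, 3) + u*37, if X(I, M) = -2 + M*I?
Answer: -918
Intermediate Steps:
X(I, M) = -2 + I*M
u = -25 (u = -23 - 2 = -25)
X(3, 3) + u*37 = (-2 + 3*3) - 25*37 = (-2 + 9) - 925 = 7 - 925 = -918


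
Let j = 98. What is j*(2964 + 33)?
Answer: 293706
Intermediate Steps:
j*(2964 + 33) = 98*(2964 + 33) = 98*2997 = 293706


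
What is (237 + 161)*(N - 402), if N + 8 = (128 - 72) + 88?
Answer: -105868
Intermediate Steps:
N = 136 (N = -8 + ((128 - 72) + 88) = -8 + (56 + 88) = -8 + 144 = 136)
(237 + 161)*(N - 402) = (237 + 161)*(136 - 402) = 398*(-266) = -105868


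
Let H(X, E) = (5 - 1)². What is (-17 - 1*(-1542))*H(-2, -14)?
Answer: 24400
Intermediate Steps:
H(X, E) = 16 (H(X, E) = 4² = 16)
(-17 - 1*(-1542))*H(-2, -14) = (-17 - 1*(-1542))*16 = (-17 + 1542)*16 = 1525*16 = 24400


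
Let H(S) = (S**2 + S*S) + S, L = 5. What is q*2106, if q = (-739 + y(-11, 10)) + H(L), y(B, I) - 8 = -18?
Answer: -1461564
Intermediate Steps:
y(B, I) = -10 (y(B, I) = 8 - 18 = -10)
H(S) = S + 2*S**2 (H(S) = (S**2 + S**2) + S = 2*S**2 + S = S + 2*S**2)
q = -694 (q = (-739 - 10) + 5*(1 + 2*5) = -749 + 5*(1 + 10) = -749 + 5*11 = -749 + 55 = -694)
q*2106 = -694*2106 = -1461564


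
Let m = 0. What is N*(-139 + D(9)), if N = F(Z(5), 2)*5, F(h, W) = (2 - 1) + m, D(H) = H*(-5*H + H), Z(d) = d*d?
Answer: -2315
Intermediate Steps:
Z(d) = d²
D(H) = -4*H² (D(H) = H*(-4*H) = -4*H²)
F(h, W) = 1 (F(h, W) = (2 - 1) + 0 = 1 + 0 = 1)
N = 5 (N = 1*5 = 5)
N*(-139 + D(9)) = 5*(-139 - 4*9²) = 5*(-139 - 4*81) = 5*(-139 - 324) = 5*(-463) = -2315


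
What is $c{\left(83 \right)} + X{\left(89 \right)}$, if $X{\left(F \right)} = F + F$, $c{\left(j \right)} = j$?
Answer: $261$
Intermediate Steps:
$X{\left(F \right)} = 2 F$
$c{\left(83 \right)} + X{\left(89 \right)} = 83 + 2 \cdot 89 = 83 + 178 = 261$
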